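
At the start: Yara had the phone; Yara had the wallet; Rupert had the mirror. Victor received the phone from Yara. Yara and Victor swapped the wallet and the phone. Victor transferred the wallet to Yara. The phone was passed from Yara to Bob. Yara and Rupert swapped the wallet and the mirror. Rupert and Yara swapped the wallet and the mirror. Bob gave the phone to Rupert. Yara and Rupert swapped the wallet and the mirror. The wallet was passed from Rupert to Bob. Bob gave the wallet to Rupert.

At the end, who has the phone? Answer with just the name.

Tracking all object holders:
Start: phone:Yara, wallet:Yara, mirror:Rupert
Event 1 (give phone: Yara -> Victor). State: phone:Victor, wallet:Yara, mirror:Rupert
Event 2 (swap wallet<->phone: now wallet:Victor, phone:Yara). State: phone:Yara, wallet:Victor, mirror:Rupert
Event 3 (give wallet: Victor -> Yara). State: phone:Yara, wallet:Yara, mirror:Rupert
Event 4 (give phone: Yara -> Bob). State: phone:Bob, wallet:Yara, mirror:Rupert
Event 5 (swap wallet<->mirror: now wallet:Rupert, mirror:Yara). State: phone:Bob, wallet:Rupert, mirror:Yara
Event 6 (swap wallet<->mirror: now wallet:Yara, mirror:Rupert). State: phone:Bob, wallet:Yara, mirror:Rupert
Event 7 (give phone: Bob -> Rupert). State: phone:Rupert, wallet:Yara, mirror:Rupert
Event 8 (swap wallet<->mirror: now wallet:Rupert, mirror:Yara). State: phone:Rupert, wallet:Rupert, mirror:Yara
Event 9 (give wallet: Rupert -> Bob). State: phone:Rupert, wallet:Bob, mirror:Yara
Event 10 (give wallet: Bob -> Rupert). State: phone:Rupert, wallet:Rupert, mirror:Yara

Final state: phone:Rupert, wallet:Rupert, mirror:Yara
The phone is held by Rupert.

Answer: Rupert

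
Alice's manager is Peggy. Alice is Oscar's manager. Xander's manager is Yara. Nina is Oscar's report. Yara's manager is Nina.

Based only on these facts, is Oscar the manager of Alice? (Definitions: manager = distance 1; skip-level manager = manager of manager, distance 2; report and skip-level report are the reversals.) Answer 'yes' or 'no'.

Answer: no

Derivation:
Reconstructing the manager chain from the given facts:
  Peggy -> Alice -> Oscar -> Nina -> Yara -> Xander
(each arrow means 'manager of the next')
Positions in the chain (0 = top):
  position of Peggy: 0
  position of Alice: 1
  position of Oscar: 2
  position of Nina: 3
  position of Yara: 4
  position of Xander: 5

Oscar is at position 2, Alice is at position 1; signed distance (j - i) = -1.
'manager' requires j - i = 1. Actual distance is -1, so the relation does NOT hold.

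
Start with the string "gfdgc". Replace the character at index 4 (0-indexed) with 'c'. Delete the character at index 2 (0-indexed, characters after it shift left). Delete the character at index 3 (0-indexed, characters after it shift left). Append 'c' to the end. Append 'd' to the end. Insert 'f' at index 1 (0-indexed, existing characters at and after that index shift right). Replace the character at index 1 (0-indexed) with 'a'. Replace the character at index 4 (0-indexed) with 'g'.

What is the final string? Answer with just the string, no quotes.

Applying each edit step by step:
Start: "gfdgc"
Op 1 (replace idx 4: 'c' -> 'c'): "gfdgc" -> "gfdgc"
Op 2 (delete idx 2 = 'd'): "gfdgc" -> "gfgc"
Op 3 (delete idx 3 = 'c'): "gfgc" -> "gfg"
Op 4 (append 'c'): "gfg" -> "gfgc"
Op 5 (append 'd'): "gfgc" -> "gfgcd"
Op 6 (insert 'f' at idx 1): "gfgcd" -> "gffgcd"
Op 7 (replace idx 1: 'f' -> 'a'): "gffgcd" -> "gafgcd"
Op 8 (replace idx 4: 'c' -> 'g'): "gafgcd" -> "gafggd"

Answer: gafggd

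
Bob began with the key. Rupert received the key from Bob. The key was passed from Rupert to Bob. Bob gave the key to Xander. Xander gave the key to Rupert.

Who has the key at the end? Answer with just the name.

Answer: Rupert

Derivation:
Tracking the key through each event:
Start: Bob has the key.
After event 1: Rupert has the key.
After event 2: Bob has the key.
After event 3: Xander has the key.
After event 4: Rupert has the key.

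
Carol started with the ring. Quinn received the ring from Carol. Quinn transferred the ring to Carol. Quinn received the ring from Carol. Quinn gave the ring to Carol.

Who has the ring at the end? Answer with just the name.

Answer: Carol

Derivation:
Tracking the ring through each event:
Start: Carol has the ring.
After event 1: Quinn has the ring.
After event 2: Carol has the ring.
After event 3: Quinn has the ring.
After event 4: Carol has the ring.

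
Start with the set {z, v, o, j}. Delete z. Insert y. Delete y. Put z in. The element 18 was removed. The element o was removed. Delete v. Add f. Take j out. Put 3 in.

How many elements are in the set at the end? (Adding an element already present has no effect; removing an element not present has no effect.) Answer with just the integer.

Answer: 3

Derivation:
Tracking the set through each operation:
Start: {j, o, v, z}
Event 1 (remove z): removed. Set: {j, o, v}
Event 2 (add y): added. Set: {j, o, v, y}
Event 3 (remove y): removed. Set: {j, o, v}
Event 4 (add z): added. Set: {j, o, v, z}
Event 5 (remove 18): not present, no change. Set: {j, o, v, z}
Event 6 (remove o): removed. Set: {j, v, z}
Event 7 (remove v): removed. Set: {j, z}
Event 8 (add f): added. Set: {f, j, z}
Event 9 (remove j): removed. Set: {f, z}
Event 10 (add 3): added. Set: {3, f, z}

Final set: {3, f, z} (size 3)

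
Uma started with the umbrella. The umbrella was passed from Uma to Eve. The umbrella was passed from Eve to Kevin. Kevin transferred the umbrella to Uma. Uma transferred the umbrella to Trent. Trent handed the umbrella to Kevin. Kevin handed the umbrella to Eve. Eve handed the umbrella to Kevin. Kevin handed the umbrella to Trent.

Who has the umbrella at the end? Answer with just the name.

Answer: Trent

Derivation:
Tracking the umbrella through each event:
Start: Uma has the umbrella.
After event 1: Eve has the umbrella.
After event 2: Kevin has the umbrella.
After event 3: Uma has the umbrella.
After event 4: Trent has the umbrella.
After event 5: Kevin has the umbrella.
After event 6: Eve has the umbrella.
After event 7: Kevin has the umbrella.
After event 8: Trent has the umbrella.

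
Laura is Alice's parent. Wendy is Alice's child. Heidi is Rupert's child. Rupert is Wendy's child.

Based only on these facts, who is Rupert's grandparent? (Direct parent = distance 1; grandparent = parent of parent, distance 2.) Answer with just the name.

Reconstructing the parent chain from the given facts:
  Laura -> Alice -> Wendy -> Rupert -> Heidi
(each arrow means 'parent of the next')
Positions in the chain (0 = top):
  position of Laura: 0
  position of Alice: 1
  position of Wendy: 2
  position of Rupert: 3
  position of Heidi: 4

Rupert is at position 3; the grandparent is 2 steps up the chain, i.e. position 1: Alice.

Answer: Alice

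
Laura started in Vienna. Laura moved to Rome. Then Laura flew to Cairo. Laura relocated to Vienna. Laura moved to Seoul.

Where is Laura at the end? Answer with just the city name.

Answer: Seoul

Derivation:
Tracking Laura's location:
Start: Laura is in Vienna.
After move 1: Vienna -> Rome. Laura is in Rome.
After move 2: Rome -> Cairo. Laura is in Cairo.
After move 3: Cairo -> Vienna. Laura is in Vienna.
After move 4: Vienna -> Seoul. Laura is in Seoul.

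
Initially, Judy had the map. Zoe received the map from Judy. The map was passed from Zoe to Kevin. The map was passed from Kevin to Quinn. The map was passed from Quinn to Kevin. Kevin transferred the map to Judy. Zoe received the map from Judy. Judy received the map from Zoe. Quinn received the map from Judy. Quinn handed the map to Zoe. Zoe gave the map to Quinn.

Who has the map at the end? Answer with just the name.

Answer: Quinn

Derivation:
Tracking the map through each event:
Start: Judy has the map.
After event 1: Zoe has the map.
After event 2: Kevin has the map.
After event 3: Quinn has the map.
After event 4: Kevin has the map.
After event 5: Judy has the map.
After event 6: Zoe has the map.
After event 7: Judy has the map.
After event 8: Quinn has the map.
After event 9: Zoe has the map.
After event 10: Quinn has the map.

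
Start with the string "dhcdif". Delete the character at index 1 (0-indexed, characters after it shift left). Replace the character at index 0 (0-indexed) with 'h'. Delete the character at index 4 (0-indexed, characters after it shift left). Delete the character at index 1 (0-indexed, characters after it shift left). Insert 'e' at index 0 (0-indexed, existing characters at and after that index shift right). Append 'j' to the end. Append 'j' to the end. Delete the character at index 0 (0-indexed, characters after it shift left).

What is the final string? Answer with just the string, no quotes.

Applying each edit step by step:
Start: "dhcdif"
Op 1 (delete idx 1 = 'h'): "dhcdif" -> "dcdif"
Op 2 (replace idx 0: 'd' -> 'h'): "dcdif" -> "hcdif"
Op 3 (delete idx 4 = 'f'): "hcdif" -> "hcdi"
Op 4 (delete idx 1 = 'c'): "hcdi" -> "hdi"
Op 5 (insert 'e' at idx 0): "hdi" -> "ehdi"
Op 6 (append 'j'): "ehdi" -> "ehdij"
Op 7 (append 'j'): "ehdij" -> "ehdijj"
Op 8 (delete idx 0 = 'e'): "ehdijj" -> "hdijj"

Answer: hdijj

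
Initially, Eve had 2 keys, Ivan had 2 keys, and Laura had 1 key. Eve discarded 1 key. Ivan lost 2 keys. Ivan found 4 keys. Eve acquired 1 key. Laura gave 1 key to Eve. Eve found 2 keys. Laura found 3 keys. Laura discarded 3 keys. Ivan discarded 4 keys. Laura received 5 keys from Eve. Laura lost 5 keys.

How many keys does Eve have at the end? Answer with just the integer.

Tracking counts step by step:
Start: Eve=2, Ivan=2, Laura=1
Event 1 (Eve -1): Eve: 2 -> 1. State: Eve=1, Ivan=2, Laura=1
Event 2 (Ivan -2): Ivan: 2 -> 0. State: Eve=1, Ivan=0, Laura=1
Event 3 (Ivan +4): Ivan: 0 -> 4. State: Eve=1, Ivan=4, Laura=1
Event 4 (Eve +1): Eve: 1 -> 2. State: Eve=2, Ivan=4, Laura=1
Event 5 (Laura -> Eve, 1): Laura: 1 -> 0, Eve: 2 -> 3. State: Eve=3, Ivan=4, Laura=0
Event 6 (Eve +2): Eve: 3 -> 5. State: Eve=5, Ivan=4, Laura=0
Event 7 (Laura +3): Laura: 0 -> 3. State: Eve=5, Ivan=4, Laura=3
Event 8 (Laura -3): Laura: 3 -> 0. State: Eve=5, Ivan=4, Laura=0
Event 9 (Ivan -4): Ivan: 4 -> 0. State: Eve=5, Ivan=0, Laura=0
Event 10 (Eve -> Laura, 5): Eve: 5 -> 0, Laura: 0 -> 5. State: Eve=0, Ivan=0, Laura=5
Event 11 (Laura -5): Laura: 5 -> 0. State: Eve=0, Ivan=0, Laura=0

Eve's final count: 0

Answer: 0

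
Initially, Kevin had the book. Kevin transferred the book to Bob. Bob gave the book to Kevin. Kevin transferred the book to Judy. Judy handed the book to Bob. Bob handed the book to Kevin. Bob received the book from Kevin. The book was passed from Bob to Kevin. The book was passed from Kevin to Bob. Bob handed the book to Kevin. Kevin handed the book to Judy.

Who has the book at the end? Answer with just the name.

Answer: Judy

Derivation:
Tracking the book through each event:
Start: Kevin has the book.
After event 1: Bob has the book.
After event 2: Kevin has the book.
After event 3: Judy has the book.
After event 4: Bob has the book.
After event 5: Kevin has the book.
After event 6: Bob has the book.
After event 7: Kevin has the book.
After event 8: Bob has the book.
After event 9: Kevin has the book.
After event 10: Judy has the book.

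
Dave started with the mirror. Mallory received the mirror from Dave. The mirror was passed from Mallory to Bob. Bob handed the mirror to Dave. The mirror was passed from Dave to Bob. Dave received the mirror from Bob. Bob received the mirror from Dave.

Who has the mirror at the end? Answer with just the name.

Tracking the mirror through each event:
Start: Dave has the mirror.
After event 1: Mallory has the mirror.
After event 2: Bob has the mirror.
After event 3: Dave has the mirror.
After event 4: Bob has the mirror.
After event 5: Dave has the mirror.
After event 6: Bob has the mirror.

Answer: Bob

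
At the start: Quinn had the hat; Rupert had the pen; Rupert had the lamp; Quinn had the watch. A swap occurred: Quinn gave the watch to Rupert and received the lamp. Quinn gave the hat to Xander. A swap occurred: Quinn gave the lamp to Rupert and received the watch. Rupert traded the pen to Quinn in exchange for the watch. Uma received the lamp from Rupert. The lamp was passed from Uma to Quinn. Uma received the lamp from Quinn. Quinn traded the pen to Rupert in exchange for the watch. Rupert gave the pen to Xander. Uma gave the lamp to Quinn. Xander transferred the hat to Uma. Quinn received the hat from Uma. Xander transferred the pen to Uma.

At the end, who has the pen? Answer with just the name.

Tracking all object holders:
Start: hat:Quinn, pen:Rupert, lamp:Rupert, watch:Quinn
Event 1 (swap watch<->lamp: now watch:Rupert, lamp:Quinn). State: hat:Quinn, pen:Rupert, lamp:Quinn, watch:Rupert
Event 2 (give hat: Quinn -> Xander). State: hat:Xander, pen:Rupert, lamp:Quinn, watch:Rupert
Event 3 (swap lamp<->watch: now lamp:Rupert, watch:Quinn). State: hat:Xander, pen:Rupert, lamp:Rupert, watch:Quinn
Event 4 (swap pen<->watch: now pen:Quinn, watch:Rupert). State: hat:Xander, pen:Quinn, lamp:Rupert, watch:Rupert
Event 5 (give lamp: Rupert -> Uma). State: hat:Xander, pen:Quinn, lamp:Uma, watch:Rupert
Event 6 (give lamp: Uma -> Quinn). State: hat:Xander, pen:Quinn, lamp:Quinn, watch:Rupert
Event 7 (give lamp: Quinn -> Uma). State: hat:Xander, pen:Quinn, lamp:Uma, watch:Rupert
Event 8 (swap pen<->watch: now pen:Rupert, watch:Quinn). State: hat:Xander, pen:Rupert, lamp:Uma, watch:Quinn
Event 9 (give pen: Rupert -> Xander). State: hat:Xander, pen:Xander, lamp:Uma, watch:Quinn
Event 10 (give lamp: Uma -> Quinn). State: hat:Xander, pen:Xander, lamp:Quinn, watch:Quinn
Event 11 (give hat: Xander -> Uma). State: hat:Uma, pen:Xander, lamp:Quinn, watch:Quinn
Event 12 (give hat: Uma -> Quinn). State: hat:Quinn, pen:Xander, lamp:Quinn, watch:Quinn
Event 13 (give pen: Xander -> Uma). State: hat:Quinn, pen:Uma, lamp:Quinn, watch:Quinn

Final state: hat:Quinn, pen:Uma, lamp:Quinn, watch:Quinn
The pen is held by Uma.

Answer: Uma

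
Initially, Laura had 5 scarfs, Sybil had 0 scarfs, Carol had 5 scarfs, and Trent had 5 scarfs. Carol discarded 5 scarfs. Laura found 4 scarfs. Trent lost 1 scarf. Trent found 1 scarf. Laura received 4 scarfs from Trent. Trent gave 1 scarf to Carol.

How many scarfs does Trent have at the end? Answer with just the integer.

Tracking counts step by step:
Start: Laura=5, Sybil=0, Carol=5, Trent=5
Event 1 (Carol -5): Carol: 5 -> 0. State: Laura=5, Sybil=0, Carol=0, Trent=5
Event 2 (Laura +4): Laura: 5 -> 9. State: Laura=9, Sybil=0, Carol=0, Trent=5
Event 3 (Trent -1): Trent: 5 -> 4. State: Laura=9, Sybil=0, Carol=0, Trent=4
Event 4 (Trent +1): Trent: 4 -> 5. State: Laura=9, Sybil=0, Carol=0, Trent=5
Event 5 (Trent -> Laura, 4): Trent: 5 -> 1, Laura: 9 -> 13. State: Laura=13, Sybil=0, Carol=0, Trent=1
Event 6 (Trent -> Carol, 1): Trent: 1 -> 0, Carol: 0 -> 1. State: Laura=13, Sybil=0, Carol=1, Trent=0

Trent's final count: 0

Answer: 0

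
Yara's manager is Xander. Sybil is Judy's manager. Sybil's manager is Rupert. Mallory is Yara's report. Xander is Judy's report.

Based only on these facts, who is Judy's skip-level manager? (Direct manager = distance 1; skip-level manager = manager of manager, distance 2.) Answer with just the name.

Reconstructing the manager chain from the given facts:
  Rupert -> Sybil -> Judy -> Xander -> Yara -> Mallory
(each arrow means 'manager of the next')
Positions in the chain (0 = top):
  position of Rupert: 0
  position of Sybil: 1
  position of Judy: 2
  position of Xander: 3
  position of Yara: 4
  position of Mallory: 5

Judy is at position 2; the skip-level manager is 2 steps up the chain, i.e. position 0: Rupert.

Answer: Rupert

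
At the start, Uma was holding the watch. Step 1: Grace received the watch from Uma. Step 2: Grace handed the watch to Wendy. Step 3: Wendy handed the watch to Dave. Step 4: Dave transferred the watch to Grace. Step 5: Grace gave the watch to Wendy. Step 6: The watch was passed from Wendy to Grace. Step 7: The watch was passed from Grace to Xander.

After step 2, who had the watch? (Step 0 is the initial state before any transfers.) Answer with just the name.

Tracking the watch holder through step 2:
After step 0 (start): Uma
After step 1: Grace
After step 2: Wendy

At step 2, the holder is Wendy.

Answer: Wendy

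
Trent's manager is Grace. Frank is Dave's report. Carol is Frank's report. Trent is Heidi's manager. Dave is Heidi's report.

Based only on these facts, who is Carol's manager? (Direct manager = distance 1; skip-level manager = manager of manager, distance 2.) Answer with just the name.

Answer: Frank

Derivation:
Reconstructing the manager chain from the given facts:
  Grace -> Trent -> Heidi -> Dave -> Frank -> Carol
(each arrow means 'manager of the next')
Positions in the chain (0 = top):
  position of Grace: 0
  position of Trent: 1
  position of Heidi: 2
  position of Dave: 3
  position of Frank: 4
  position of Carol: 5

Carol is at position 5; the manager is 1 step up the chain, i.e. position 4: Frank.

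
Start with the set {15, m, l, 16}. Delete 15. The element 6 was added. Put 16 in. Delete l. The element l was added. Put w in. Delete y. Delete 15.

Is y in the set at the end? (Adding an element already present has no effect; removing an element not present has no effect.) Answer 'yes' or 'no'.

Tracking the set through each operation:
Start: {15, 16, l, m}
Event 1 (remove 15): removed. Set: {16, l, m}
Event 2 (add 6): added. Set: {16, 6, l, m}
Event 3 (add 16): already present, no change. Set: {16, 6, l, m}
Event 4 (remove l): removed. Set: {16, 6, m}
Event 5 (add l): added. Set: {16, 6, l, m}
Event 6 (add w): added. Set: {16, 6, l, m, w}
Event 7 (remove y): not present, no change. Set: {16, 6, l, m, w}
Event 8 (remove 15): not present, no change. Set: {16, 6, l, m, w}

Final set: {16, 6, l, m, w} (size 5)
y is NOT in the final set.

Answer: no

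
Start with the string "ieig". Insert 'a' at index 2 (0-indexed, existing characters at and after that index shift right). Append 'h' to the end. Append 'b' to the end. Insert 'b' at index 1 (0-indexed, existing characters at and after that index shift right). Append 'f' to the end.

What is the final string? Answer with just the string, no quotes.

Applying each edit step by step:
Start: "ieig"
Op 1 (insert 'a' at idx 2): "ieig" -> "ieaig"
Op 2 (append 'h'): "ieaig" -> "ieaigh"
Op 3 (append 'b'): "ieaigh" -> "ieaighb"
Op 4 (insert 'b' at idx 1): "ieaighb" -> "ibeaighb"
Op 5 (append 'f'): "ibeaighb" -> "ibeaighbf"

Answer: ibeaighbf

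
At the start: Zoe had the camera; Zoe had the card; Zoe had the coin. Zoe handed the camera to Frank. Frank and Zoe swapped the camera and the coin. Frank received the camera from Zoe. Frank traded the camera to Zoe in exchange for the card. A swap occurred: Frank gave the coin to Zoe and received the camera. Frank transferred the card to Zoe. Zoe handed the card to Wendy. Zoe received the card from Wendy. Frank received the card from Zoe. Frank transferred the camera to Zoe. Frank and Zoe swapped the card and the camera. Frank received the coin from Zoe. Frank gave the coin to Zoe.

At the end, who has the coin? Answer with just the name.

Tracking all object holders:
Start: camera:Zoe, card:Zoe, coin:Zoe
Event 1 (give camera: Zoe -> Frank). State: camera:Frank, card:Zoe, coin:Zoe
Event 2 (swap camera<->coin: now camera:Zoe, coin:Frank). State: camera:Zoe, card:Zoe, coin:Frank
Event 3 (give camera: Zoe -> Frank). State: camera:Frank, card:Zoe, coin:Frank
Event 4 (swap camera<->card: now camera:Zoe, card:Frank). State: camera:Zoe, card:Frank, coin:Frank
Event 5 (swap coin<->camera: now coin:Zoe, camera:Frank). State: camera:Frank, card:Frank, coin:Zoe
Event 6 (give card: Frank -> Zoe). State: camera:Frank, card:Zoe, coin:Zoe
Event 7 (give card: Zoe -> Wendy). State: camera:Frank, card:Wendy, coin:Zoe
Event 8 (give card: Wendy -> Zoe). State: camera:Frank, card:Zoe, coin:Zoe
Event 9 (give card: Zoe -> Frank). State: camera:Frank, card:Frank, coin:Zoe
Event 10 (give camera: Frank -> Zoe). State: camera:Zoe, card:Frank, coin:Zoe
Event 11 (swap card<->camera: now card:Zoe, camera:Frank). State: camera:Frank, card:Zoe, coin:Zoe
Event 12 (give coin: Zoe -> Frank). State: camera:Frank, card:Zoe, coin:Frank
Event 13 (give coin: Frank -> Zoe). State: camera:Frank, card:Zoe, coin:Zoe

Final state: camera:Frank, card:Zoe, coin:Zoe
The coin is held by Zoe.

Answer: Zoe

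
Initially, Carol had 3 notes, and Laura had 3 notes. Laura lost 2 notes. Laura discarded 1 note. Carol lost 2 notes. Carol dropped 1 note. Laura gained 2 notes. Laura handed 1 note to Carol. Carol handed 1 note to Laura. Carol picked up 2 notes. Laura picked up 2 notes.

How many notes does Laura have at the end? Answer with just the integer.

Answer: 4

Derivation:
Tracking counts step by step:
Start: Carol=3, Laura=3
Event 1 (Laura -2): Laura: 3 -> 1. State: Carol=3, Laura=1
Event 2 (Laura -1): Laura: 1 -> 0. State: Carol=3, Laura=0
Event 3 (Carol -2): Carol: 3 -> 1. State: Carol=1, Laura=0
Event 4 (Carol -1): Carol: 1 -> 0. State: Carol=0, Laura=0
Event 5 (Laura +2): Laura: 0 -> 2. State: Carol=0, Laura=2
Event 6 (Laura -> Carol, 1): Laura: 2 -> 1, Carol: 0 -> 1. State: Carol=1, Laura=1
Event 7 (Carol -> Laura, 1): Carol: 1 -> 0, Laura: 1 -> 2. State: Carol=0, Laura=2
Event 8 (Carol +2): Carol: 0 -> 2. State: Carol=2, Laura=2
Event 9 (Laura +2): Laura: 2 -> 4. State: Carol=2, Laura=4

Laura's final count: 4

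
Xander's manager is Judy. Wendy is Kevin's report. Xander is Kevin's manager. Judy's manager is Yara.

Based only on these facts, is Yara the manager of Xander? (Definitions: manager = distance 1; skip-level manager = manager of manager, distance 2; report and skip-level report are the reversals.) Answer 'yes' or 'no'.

Answer: no

Derivation:
Reconstructing the manager chain from the given facts:
  Yara -> Judy -> Xander -> Kevin -> Wendy
(each arrow means 'manager of the next')
Positions in the chain (0 = top):
  position of Yara: 0
  position of Judy: 1
  position of Xander: 2
  position of Kevin: 3
  position of Wendy: 4

Yara is at position 0, Xander is at position 2; signed distance (j - i) = 2.
'manager' requires j - i = 1. Actual distance is 2, so the relation does NOT hold.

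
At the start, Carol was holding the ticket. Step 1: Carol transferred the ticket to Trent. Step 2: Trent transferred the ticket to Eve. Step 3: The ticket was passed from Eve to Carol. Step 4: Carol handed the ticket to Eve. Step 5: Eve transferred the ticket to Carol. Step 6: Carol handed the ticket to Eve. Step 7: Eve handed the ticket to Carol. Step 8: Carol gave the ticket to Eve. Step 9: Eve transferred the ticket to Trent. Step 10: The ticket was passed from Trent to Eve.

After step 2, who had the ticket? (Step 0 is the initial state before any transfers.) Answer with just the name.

Tracking the ticket holder through step 2:
After step 0 (start): Carol
After step 1: Trent
After step 2: Eve

At step 2, the holder is Eve.

Answer: Eve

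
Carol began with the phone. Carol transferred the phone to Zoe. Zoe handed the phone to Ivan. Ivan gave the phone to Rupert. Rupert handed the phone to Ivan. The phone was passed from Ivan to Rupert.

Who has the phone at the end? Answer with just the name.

Tracking the phone through each event:
Start: Carol has the phone.
After event 1: Zoe has the phone.
After event 2: Ivan has the phone.
After event 3: Rupert has the phone.
After event 4: Ivan has the phone.
After event 5: Rupert has the phone.

Answer: Rupert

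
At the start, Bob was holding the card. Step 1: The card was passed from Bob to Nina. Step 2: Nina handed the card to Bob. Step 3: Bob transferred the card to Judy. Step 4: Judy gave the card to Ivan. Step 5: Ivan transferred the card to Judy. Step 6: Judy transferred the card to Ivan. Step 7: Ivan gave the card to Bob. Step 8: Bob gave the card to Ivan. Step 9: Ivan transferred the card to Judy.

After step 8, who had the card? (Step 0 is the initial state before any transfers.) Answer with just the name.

Tracking the card holder through step 8:
After step 0 (start): Bob
After step 1: Nina
After step 2: Bob
After step 3: Judy
After step 4: Ivan
After step 5: Judy
After step 6: Ivan
After step 7: Bob
After step 8: Ivan

At step 8, the holder is Ivan.

Answer: Ivan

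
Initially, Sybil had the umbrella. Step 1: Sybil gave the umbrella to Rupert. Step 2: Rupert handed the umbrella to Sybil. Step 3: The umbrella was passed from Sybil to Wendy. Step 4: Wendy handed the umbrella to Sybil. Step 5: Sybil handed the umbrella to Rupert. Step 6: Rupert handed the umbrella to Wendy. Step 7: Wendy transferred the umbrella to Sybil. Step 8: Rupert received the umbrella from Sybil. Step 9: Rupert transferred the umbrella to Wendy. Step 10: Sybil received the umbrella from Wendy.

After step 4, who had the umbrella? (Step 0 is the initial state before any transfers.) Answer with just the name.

Answer: Sybil

Derivation:
Tracking the umbrella holder through step 4:
After step 0 (start): Sybil
After step 1: Rupert
After step 2: Sybil
After step 3: Wendy
After step 4: Sybil

At step 4, the holder is Sybil.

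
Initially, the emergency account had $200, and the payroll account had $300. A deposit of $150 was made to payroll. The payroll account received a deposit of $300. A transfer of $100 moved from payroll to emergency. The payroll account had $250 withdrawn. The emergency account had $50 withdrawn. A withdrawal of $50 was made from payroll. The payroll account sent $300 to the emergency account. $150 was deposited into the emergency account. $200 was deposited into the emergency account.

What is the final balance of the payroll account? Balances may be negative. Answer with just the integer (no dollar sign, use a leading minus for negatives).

Tracking account balances step by step:
Start: emergency=200, payroll=300
Event 1 (deposit 150 to payroll): payroll: 300 + 150 = 450. Balances: emergency=200, payroll=450
Event 2 (deposit 300 to payroll): payroll: 450 + 300 = 750. Balances: emergency=200, payroll=750
Event 3 (transfer 100 payroll -> emergency): payroll: 750 - 100 = 650, emergency: 200 + 100 = 300. Balances: emergency=300, payroll=650
Event 4 (withdraw 250 from payroll): payroll: 650 - 250 = 400. Balances: emergency=300, payroll=400
Event 5 (withdraw 50 from emergency): emergency: 300 - 50 = 250. Balances: emergency=250, payroll=400
Event 6 (withdraw 50 from payroll): payroll: 400 - 50 = 350. Balances: emergency=250, payroll=350
Event 7 (transfer 300 payroll -> emergency): payroll: 350 - 300 = 50, emergency: 250 + 300 = 550. Balances: emergency=550, payroll=50
Event 8 (deposit 150 to emergency): emergency: 550 + 150 = 700. Balances: emergency=700, payroll=50
Event 9 (deposit 200 to emergency): emergency: 700 + 200 = 900. Balances: emergency=900, payroll=50

Final balance of payroll: 50

Answer: 50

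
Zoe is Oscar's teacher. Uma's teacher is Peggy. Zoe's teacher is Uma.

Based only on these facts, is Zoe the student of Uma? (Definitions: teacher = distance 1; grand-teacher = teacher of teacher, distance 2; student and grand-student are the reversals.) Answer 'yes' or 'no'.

Reconstructing the teacher chain from the given facts:
  Peggy -> Uma -> Zoe -> Oscar
(each arrow means 'teacher of the next')
Positions in the chain (0 = top):
  position of Peggy: 0
  position of Uma: 1
  position of Zoe: 2
  position of Oscar: 3

Zoe is at position 2, Uma is at position 1; signed distance (j - i) = -1.
'student' requires j - i = -1. Actual distance is -1, so the relation HOLDS.

Answer: yes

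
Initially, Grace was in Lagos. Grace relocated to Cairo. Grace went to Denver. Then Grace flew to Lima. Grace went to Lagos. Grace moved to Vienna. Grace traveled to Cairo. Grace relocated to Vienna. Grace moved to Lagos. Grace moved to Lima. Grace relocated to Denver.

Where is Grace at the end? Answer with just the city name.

Answer: Denver

Derivation:
Tracking Grace's location:
Start: Grace is in Lagos.
After move 1: Lagos -> Cairo. Grace is in Cairo.
After move 2: Cairo -> Denver. Grace is in Denver.
After move 3: Denver -> Lima. Grace is in Lima.
After move 4: Lima -> Lagos. Grace is in Lagos.
After move 5: Lagos -> Vienna. Grace is in Vienna.
After move 6: Vienna -> Cairo. Grace is in Cairo.
After move 7: Cairo -> Vienna. Grace is in Vienna.
After move 8: Vienna -> Lagos. Grace is in Lagos.
After move 9: Lagos -> Lima. Grace is in Lima.
After move 10: Lima -> Denver. Grace is in Denver.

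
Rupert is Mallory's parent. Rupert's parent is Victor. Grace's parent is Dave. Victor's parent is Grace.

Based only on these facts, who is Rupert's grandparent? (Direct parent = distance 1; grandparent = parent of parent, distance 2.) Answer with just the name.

Reconstructing the parent chain from the given facts:
  Dave -> Grace -> Victor -> Rupert -> Mallory
(each arrow means 'parent of the next')
Positions in the chain (0 = top):
  position of Dave: 0
  position of Grace: 1
  position of Victor: 2
  position of Rupert: 3
  position of Mallory: 4

Rupert is at position 3; the grandparent is 2 steps up the chain, i.e. position 1: Grace.

Answer: Grace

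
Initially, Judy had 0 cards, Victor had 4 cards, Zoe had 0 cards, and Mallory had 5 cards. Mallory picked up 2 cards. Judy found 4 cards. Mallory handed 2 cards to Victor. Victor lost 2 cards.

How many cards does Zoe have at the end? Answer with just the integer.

Answer: 0

Derivation:
Tracking counts step by step:
Start: Judy=0, Victor=4, Zoe=0, Mallory=5
Event 1 (Mallory +2): Mallory: 5 -> 7. State: Judy=0, Victor=4, Zoe=0, Mallory=7
Event 2 (Judy +4): Judy: 0 -> 4. State: Judy=4, Victor=4, Zoe=0, Mallory=7
Event 3 (Mallory -> Victor, 2): Mallory: 7 -> 5, Victor: 4 -> 6. State: Judy=4, Victor=6, Zoe=0, Mallory=5
Event 4 (Victor -2): Victor: 6 -> 4. State: Judy=4, Victor=4, Zoe=0, Mallory=5

Zoe's final count: 0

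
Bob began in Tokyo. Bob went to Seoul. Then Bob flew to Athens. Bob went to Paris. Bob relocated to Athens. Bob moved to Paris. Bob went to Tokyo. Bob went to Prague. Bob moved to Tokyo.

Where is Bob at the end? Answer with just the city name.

Answer: Tokyo

Derivation:
Tracking Bob's location:
Start: Bob is in Tokyo.
After move 1: Tokyo -> Seoul. Bob is in Seoul.
After move 2: Seoul -> Athens. Bob is in Athens.
After move 3: Athens -> Paris. Bob is in Paris.
After move 4: Paris -> Athens. Bob is in Athens.
After move 5: Athens -> Paris. Bob is in Paris.
After move 6: Paris -> Tokyo. Bob is in Tokyo.
After move 7: Tokyo -> Prague. Bob is in Prague.
After move 8: Prague -> Tokyo. Bob is in Tokyo.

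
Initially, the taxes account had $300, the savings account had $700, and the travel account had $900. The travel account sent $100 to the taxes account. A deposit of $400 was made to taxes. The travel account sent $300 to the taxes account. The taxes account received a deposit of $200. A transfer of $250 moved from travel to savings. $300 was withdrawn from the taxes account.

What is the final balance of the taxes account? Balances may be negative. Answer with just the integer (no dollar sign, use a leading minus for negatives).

Tracking account balances step by step:
Start: taxes=300, savings=700, travel=900
Event 1 (transfer 100 travel -> taxes): travel: 900 - 100 = 800, taxes: 300 + 100 = 400. Balances: taxes=400, savings=700, travel=800
Event 2 (deposit 400 to taxes): taxes: 400 + 400 = 800. Balances: taxes=800, savings=700, travel=800
Event 3 (transfer 300 travel -> taxes): travel: 800 - 300 = 500, taxes: 800 + 300 = 1100. Balances: taxes=1100, savings=700, travel=500
Event 4 (deposit 200 to taxes): taxes: 1100 + 200 = 1300. Balances: taxes=1300, savings=700, travel=500
Event 5 (transfer 250 travel -> savings): travel: 500 - 250 = 250, savings: 700 + 250 = 950. Balances: taxes=1300, savings=950, travel=250
Event 6 (withdraw 300 from taxes): taxes: 1300 - 300 = 1000. Balances: taxes=1000, savings=950, travel=250

Final balance of taxes: 1000

Answer: 1000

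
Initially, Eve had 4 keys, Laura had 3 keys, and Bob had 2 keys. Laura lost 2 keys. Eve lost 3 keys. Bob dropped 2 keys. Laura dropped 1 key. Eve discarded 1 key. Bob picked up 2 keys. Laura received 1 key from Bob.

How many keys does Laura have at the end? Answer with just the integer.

Tracking counts step by step:
Start: Eve=4, Laura=3, Bob=2
Event 1 (Laura -2): Laura: 3 -> 1. State: Eve=4, Laura=1, Bob=2
Event 2 (Eve -3): Eve: 4 -> 1. State: Eve=1, Laura=1, Bob=2
Event 3 (Bob -2): Bob: 2 -> 0. State: Eve=1, Laura=1, Bob=0
Event 4 (Laura -1): Laura: 1 -> 0. State: Eve=1, Laura=0, Bob=0
Event 5 (Eve -1): Eve: 1 -> 0. State: Eve=0, Laura=0, Bob=0
Event 6 (Bob +2): Bob: 0 -> 2. State: Eve=0, Laura=0, Bob=2
Event 7 (Bob -> Laura, 1): Bob: 2 -> 1, Laura: 0 -> 1. State: Eve=0, Laura=1, Bob=1

Laura's final count: 1

Answer: 1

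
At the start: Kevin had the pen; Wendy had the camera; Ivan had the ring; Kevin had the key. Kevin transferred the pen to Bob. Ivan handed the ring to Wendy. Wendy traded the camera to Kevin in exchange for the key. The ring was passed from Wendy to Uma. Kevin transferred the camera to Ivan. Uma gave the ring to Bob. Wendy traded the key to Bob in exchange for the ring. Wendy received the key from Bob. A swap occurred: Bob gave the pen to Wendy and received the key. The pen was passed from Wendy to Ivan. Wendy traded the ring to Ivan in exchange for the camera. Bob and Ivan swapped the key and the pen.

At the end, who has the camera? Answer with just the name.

Tracking all object holders:
Start: pen:Kevin, camera:Wendy, ring:Ivan, key:Kevin
Event 1 (give pen: Kevin -> Bob). State: pen:Bob, camera:Wendy, ring:Ivan, key:Kevin
Event 2 (give ring: Ivan -> Wendy). State: pen:Bob, camera:Wendy, ring:Wendy, key:Kevin
Event 3 (swap camera<->key: now camera:Kevin, key:Wendy). State: pen:Bob, camera:Kevin, ring:Wendy, key:Wendy
Event 4 (give ring: Wendy -> Uma). State: pen:Bob, camera:Kevin, ring:Uma, key:Wendy
Event 5 (give camera: Kevin -> Ivan). State: pen:Bob, camera:Ivan, ring:Uma, key:Wendy
Event 6 (give ring: Uma -> Bob). State: pen:Bob, camera:Ivan, ring:Bob, key:Wendy
Event 7 (swap key<->ring: now key:Bob, ring:Wendy). State: pen:Bob, camera:Ivan, ring:Wendy, key:Bob
Event 8 (give key: Bob -> Wendy). State: pen:Bob, camera:Ivan, ring:Wendy, key:Wendy
Event 9 (swap pen<->key: now pen:Wendy, key:Bob). State: pen:Wendy, camera:Ivan, ring:Wendy, key:Bob
Event 10 (give pen: Wendy -> Ivan). State: pen:Ivan, camera:Ivan, ring:Wendy, key:Bob
Event 11 (swap ring<->camera: now ring:Ivan, camera:Wendy). State: pen:Ivan, camera:Wendy, ring:Ivan, key:Bob
Event 12 (swap key<->pen: now key:Ivan, pen:Bob). State: pen:Bob, camera:Wendy, ring:Ivan, key:Ivan

Final state: pen:Bob, camera:Wendy, ring:Ivan, key:Ivan
The camera is held by Wendy.

Answer: Wendy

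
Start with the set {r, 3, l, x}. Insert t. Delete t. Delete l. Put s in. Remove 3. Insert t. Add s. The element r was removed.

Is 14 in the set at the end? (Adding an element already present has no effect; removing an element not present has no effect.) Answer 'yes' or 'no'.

Tracking the set through each operation:
Start: {3, l, r, x}
Event 1 (add t): added. Set: {3, l, r, t, x}
Event 2 (remove t): removed. Set: {3, l, r, x}
Event 3 (remove l): removed. Set: {3, r, x}
Event 4 (add s): added. Set: {3, r, s, x}
Event 5 (remove 3): removed. Set: {r, s, x}
Event 6 (add t): added. Set: {r, s, t, x}
Event 7 (add s): already present, no change. Set: {r, s, t, x}
Event 8 (remove r): removed. Set: {s, t, x}

Final set: {s, t, x} (size 3)
14 is NOT in the final set.

Answer: no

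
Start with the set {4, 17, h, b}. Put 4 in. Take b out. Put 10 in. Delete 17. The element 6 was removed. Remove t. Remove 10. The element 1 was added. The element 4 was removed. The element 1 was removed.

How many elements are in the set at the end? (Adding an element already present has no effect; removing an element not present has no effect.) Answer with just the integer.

Answer: 1

Derivation:
Tracking the set through each operation:
Start: {17, 4, b, h}
Event 1 (add 4): already present, no change. Set: {17, 4, b, h}
Event 2 (remove b): removed. Set: {17, 4, h}
Event 3 (add 10): added. Set: {10, 17, 4, h}
Event 4 (remove 17): removed. Set: {10, 4, h}
Event 5 (remove 6): not present, no change. Set: {10, 4, h}
Event 6 (remove t): not present, no change. Set: {10, 4, h}
Event 7 (remove 10): removed. Set: {4, h}
Event 8 (add 1): added. Set: {1, 4, h}
Event 9 (remove 4): removed. Set: {1, h}
Event 10 (remove 1): removed. Set: {h}

Final set: {h} (size 1)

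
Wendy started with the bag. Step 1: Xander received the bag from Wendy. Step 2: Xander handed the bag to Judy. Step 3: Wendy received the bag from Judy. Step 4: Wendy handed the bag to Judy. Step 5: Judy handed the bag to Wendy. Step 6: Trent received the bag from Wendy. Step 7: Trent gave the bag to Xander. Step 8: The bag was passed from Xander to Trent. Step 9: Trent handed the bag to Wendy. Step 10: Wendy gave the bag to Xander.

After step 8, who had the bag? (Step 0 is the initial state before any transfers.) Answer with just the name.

Tracking the bag holder through step 8:
After step 0 (start): Wendy
After step 1: Xander
After step 2: Judy
After step 3: Wendy
After step 4: Judy
After step 5: Wendy
After step 6: Trent
After step 7: Xander
After step 8: Trent

At step 8, the holder is Trent.

Answer: Trent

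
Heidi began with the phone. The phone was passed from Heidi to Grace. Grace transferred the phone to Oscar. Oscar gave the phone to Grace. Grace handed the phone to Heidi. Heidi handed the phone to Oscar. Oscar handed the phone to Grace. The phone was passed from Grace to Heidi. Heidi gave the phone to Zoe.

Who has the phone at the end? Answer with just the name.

Tracking the phone through each event:
Start: Heidi has the phone.
After event 1: Grace has the phone.
After event 2: Oscar has the phone.
After event 3: Grace has the phone.
After event 4: Heidi has the phone.
After event 5: Oscar has the phone.
After event 6: Grace has the phone.
After event 7: Heidi has the phone.
After event 8: Zoe has the phone.

Answer: Zoe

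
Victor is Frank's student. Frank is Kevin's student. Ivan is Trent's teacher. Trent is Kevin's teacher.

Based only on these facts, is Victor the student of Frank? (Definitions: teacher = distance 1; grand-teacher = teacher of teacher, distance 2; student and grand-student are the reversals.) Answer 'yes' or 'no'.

Reconstructing the teacher chain from the given facts:
  Ivan -> Trent -> Kevin -> Frank -> Victor
(each arrow means 'teacher of the next')
Positions in the chain (0 = top):
  position of Ivan: 0
  position of Trent: 1
  position of Kevin: 2
  position of Frank: 3
  position of Victor: 4

Victor is at position 4, Frank is at position 3; signed distance (j - i) = -1.
'student' requires j - i = -1. Actual distance is -1, so the relation HOLDS.

Answer: yes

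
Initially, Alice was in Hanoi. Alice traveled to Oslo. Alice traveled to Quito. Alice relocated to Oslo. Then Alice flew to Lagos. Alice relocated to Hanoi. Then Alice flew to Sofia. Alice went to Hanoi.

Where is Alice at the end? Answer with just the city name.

Tracking Alice's location:
Start: Alice is in Hanoi.
After move 1: Hanoi -> Oslo. Alice is in Oslo.
After move 2: Oslo -> Quito. Alice is in Quito.
After move 3: Quito -> Oslo. Alice is in Oslo.
After move 4: Oslo -> Lagos. Alice is in Lagos.
After move 5: Lagos -> Hanoi. Alice is in Hanoi.
After move 6: Hanoi -> Sofia. Alice is in Sofia.
After move 7: Sofia -> Hanoi. Alice is in Hanoi.

Answer: Hanoi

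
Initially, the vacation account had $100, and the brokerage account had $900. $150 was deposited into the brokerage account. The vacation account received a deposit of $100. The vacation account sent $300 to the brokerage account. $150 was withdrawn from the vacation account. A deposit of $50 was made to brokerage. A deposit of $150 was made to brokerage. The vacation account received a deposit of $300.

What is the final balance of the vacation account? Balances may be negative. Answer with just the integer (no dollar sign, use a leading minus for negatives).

Answer: 50

Derivation:
Tracking account balances step by step:
Start: vacation=100, brokerage=900
Event 1 (deposit 150 to brokerage): brokerage: 900 + 150 = 1050. Balances: vacation=100, brokerage=1050
Event 2 (deposit 100 to vacation): vacation: 100 + 100 = 200. Balances: vacation=200, brokerage=1050
Event 3 (transfer 300 vacation -> brokerage): vacation: 200 - 300 = -100, brokerage: 1050 + 300 = 1350. Balances: vacation=-100, brokerage=1350
Event 4 (withdraw 150 from vacation): vacation: -100 - 150 = -250. Balances: vacation=-250, brokerage=1350
Event 5 (deposit 50 to brokerage): brokerage: 1350 + 50 = 1400. Balances: vacation=-250, brokerage=1400
Event 6 (deposit 150 to brokerage): brokerage: 1400 + 150 = 1550. Balances: vacation=-250, brokerage=1550
Event 7 (deposit 300 to vacation): vacation: -250 + 300 = 50. Balances: vacation=50, brokerage=1550

Final balance of vacation: 50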